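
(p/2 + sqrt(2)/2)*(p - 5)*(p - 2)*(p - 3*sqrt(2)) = p^4/2 - 7*p^3/2 - sqrt(2)*p^3 + 2*p^2 + 7*sqrt(2)*p^2 - 10*sqrt(2)*p + 21*p - 30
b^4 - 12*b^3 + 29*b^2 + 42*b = b*(b - 7)*(b - 6)*(b + 1)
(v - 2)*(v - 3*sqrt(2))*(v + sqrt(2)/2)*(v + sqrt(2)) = v^4 - 3*sqrt(2)*v^3/2 - 2*v^3 - 8*v^2 + 3*sqrt(2)*v^2 - 3*sqrt(2)*v + 16*v + 6*sqrt(2)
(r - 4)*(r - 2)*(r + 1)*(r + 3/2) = r^4 - 7*r^3/2 - 11*r^2/2 + 11*r + 12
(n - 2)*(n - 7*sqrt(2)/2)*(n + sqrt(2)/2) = n^3 - 3*sqrt(2)*n^2 - 2*n^2 - 7*n/2 + 6*sqrt(2)*n + 7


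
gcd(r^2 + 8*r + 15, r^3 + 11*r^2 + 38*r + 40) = r + 5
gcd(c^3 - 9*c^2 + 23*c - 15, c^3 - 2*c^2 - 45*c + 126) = c - 3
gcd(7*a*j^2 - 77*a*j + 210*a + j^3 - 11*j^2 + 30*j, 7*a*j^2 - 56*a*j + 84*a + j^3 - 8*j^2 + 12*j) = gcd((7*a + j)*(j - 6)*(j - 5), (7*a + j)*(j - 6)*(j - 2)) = 7*a*j - 42*a + j^2 - 6*j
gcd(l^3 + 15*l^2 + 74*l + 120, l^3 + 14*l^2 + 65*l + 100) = l^2 + 9*l + 20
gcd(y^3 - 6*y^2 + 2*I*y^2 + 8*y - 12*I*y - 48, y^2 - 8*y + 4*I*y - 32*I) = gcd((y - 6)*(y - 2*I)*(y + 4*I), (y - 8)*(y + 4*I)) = y + 4*I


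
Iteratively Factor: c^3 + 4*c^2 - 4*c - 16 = (c + 2)*(c^2 + 2*c - 8) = (c + 2)*(c + 4)*(c - 2)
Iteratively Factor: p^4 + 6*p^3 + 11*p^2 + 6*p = (p + 1)*(p^3 + 5*p^2 + 6*p) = (p + 1)*(p + 3)*(p^2 + 2*p) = p*(p + 1)*(p + 3)*(p + 2)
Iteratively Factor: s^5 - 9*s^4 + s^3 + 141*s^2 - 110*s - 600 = (s - 5)*(s^4 - 4*s^3 - 19*s^2 + 46*s + 120) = (s - 5)*(s + 2)*(s^3 - 6*s^2 - 7*s + 60) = (s - 5)*(s - 4)*(s + 2)*(s^2 - 2*s - 15) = (s - 5)*(s - 4)*(s + 2)*(s + 3)*(s - 5)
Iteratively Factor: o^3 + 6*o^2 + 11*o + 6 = (o + 1)*(o^2 + 5*o + 6) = (o + 1)*(o + 2)*(o + 3)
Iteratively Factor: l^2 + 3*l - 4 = (l - 1)*(l + 4)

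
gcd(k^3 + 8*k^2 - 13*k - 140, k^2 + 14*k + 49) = k + 7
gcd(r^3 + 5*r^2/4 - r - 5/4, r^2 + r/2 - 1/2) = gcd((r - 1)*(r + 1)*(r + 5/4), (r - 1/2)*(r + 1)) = r + 1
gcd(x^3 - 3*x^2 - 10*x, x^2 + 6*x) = x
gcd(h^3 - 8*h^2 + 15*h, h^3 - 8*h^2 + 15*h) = h^3 - 8*h^2 + 15*h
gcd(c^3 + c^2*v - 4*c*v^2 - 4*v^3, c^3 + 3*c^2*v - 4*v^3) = c + 2*v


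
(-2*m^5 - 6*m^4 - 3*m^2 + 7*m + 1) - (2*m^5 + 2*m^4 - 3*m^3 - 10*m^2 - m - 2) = -4*m^5 - 8*m^4 + 3*m^3 + 7*m^2 + 8*m + 3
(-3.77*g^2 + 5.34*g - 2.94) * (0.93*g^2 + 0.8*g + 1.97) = -3.5061*g^4 + 1.9502*g^3 - 5.8891*g^2 + 8.1678*g - 5.7918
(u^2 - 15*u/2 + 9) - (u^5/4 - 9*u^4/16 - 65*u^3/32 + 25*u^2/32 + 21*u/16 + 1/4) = -u^5/4 + 9*u^4/16 + 65*u^3/32 + 7*u^2/32 - 141*u/16 + 35/4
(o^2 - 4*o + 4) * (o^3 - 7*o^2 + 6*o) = o^5 - 11*o^4 + 38*o^3 - 52*o^2 + 24*o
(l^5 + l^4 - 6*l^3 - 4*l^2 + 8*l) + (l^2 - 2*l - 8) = l^5 + l^4 - 6*l^3 - 3*l^2 + 6*l - 8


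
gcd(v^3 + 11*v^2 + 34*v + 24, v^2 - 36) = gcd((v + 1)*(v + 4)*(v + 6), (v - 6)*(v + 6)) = v + 6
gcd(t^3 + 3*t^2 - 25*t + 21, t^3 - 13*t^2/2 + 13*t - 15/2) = t^2 - 4*t + 3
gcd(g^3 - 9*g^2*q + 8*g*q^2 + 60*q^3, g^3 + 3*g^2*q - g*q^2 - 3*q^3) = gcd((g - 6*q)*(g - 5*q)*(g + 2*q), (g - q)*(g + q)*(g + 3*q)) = 1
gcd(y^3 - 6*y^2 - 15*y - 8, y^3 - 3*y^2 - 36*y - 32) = y^2 - 7*y - 8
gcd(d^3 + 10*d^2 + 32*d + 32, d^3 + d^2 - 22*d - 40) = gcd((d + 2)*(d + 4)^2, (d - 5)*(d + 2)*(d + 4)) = d^2 + 6*d + 8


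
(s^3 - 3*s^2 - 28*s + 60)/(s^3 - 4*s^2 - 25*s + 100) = (s^2 - 8*s + 12)/(s^2 - 9*s + 20)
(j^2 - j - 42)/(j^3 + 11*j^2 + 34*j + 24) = (j - 7)/(j^2 + 5*j + 4)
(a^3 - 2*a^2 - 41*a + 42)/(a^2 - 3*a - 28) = (a^2 + 5*a - 6)/(a + 4)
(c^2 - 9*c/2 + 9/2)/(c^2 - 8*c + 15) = (c - 3/2)/(c - 5)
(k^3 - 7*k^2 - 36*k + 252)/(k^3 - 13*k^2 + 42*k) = (k + 6)/k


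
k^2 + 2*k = k*(k + 2)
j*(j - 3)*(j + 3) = j^3 - 9*j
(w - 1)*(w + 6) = w^2 + 5*w - 6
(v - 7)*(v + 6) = v^2 - v - 42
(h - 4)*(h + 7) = h^2 + 3*h - 28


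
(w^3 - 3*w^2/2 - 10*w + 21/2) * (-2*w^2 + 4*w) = -2*w^5 + 7*w^4 + 14*w^3 - 61*w^2 + 42*w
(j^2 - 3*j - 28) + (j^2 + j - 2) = 2*j^2 - 2*j - 30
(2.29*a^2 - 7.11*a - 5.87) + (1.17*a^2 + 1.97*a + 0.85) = 3.46*a^2 - 5.14*a - 5.02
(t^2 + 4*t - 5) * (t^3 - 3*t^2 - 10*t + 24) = t^5 + t^4 - 27*t^3 - t^2 + 146*t - 120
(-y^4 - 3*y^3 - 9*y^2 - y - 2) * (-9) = 9*y^4 + 27*y^3 + 81*y^2 + 9*y + 18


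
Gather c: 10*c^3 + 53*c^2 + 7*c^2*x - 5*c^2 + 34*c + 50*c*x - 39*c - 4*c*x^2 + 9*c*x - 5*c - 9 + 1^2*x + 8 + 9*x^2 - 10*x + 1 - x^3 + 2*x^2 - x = 10*c^3 + c^2*(7*x + 48) + c*(-4*x^2 + 59*x - 10) - x^3 + 11*x^2 - 10*x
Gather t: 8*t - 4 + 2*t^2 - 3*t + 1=2*t^2 + 5*t - 3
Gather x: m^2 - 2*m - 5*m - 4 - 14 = m^2 - 7*m - 18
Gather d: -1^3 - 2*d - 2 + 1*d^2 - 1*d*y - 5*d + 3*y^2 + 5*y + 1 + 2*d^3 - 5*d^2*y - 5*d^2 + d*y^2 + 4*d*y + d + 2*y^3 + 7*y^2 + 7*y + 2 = 2*d^3 + d^2*(-5*y - 4) + d*(y^2 + 3*y - 6) + 2*y^3 + 10*y^2 + 12*y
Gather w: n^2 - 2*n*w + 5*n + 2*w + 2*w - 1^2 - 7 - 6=n^2 + 5*n + w*(4 - 2*n) - 14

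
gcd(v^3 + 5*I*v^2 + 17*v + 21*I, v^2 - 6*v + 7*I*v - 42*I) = v + 7*I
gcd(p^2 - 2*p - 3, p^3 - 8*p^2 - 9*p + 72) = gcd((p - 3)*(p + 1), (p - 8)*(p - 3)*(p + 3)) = p - 3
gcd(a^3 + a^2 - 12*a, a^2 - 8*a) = a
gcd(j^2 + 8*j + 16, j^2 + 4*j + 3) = 1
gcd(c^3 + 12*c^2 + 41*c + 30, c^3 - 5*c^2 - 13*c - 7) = c + 1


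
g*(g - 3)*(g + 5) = g^3 + 2*g^2 - 15*g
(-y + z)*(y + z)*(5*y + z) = -5*y^3 - y^2*z + 5*y*z^2 + z^3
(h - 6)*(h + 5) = h^2 - h - 30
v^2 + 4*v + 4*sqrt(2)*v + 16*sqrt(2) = (v + 4)*(v + 4*sqrt(2))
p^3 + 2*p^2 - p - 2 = (p - 1)*(p + 1)*(p + 2)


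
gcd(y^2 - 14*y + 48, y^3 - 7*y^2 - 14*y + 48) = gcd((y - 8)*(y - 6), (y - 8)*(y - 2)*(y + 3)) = y - 8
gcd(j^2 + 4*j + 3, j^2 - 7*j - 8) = j + 1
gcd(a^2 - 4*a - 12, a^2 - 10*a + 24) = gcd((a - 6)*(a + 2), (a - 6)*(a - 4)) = a - 6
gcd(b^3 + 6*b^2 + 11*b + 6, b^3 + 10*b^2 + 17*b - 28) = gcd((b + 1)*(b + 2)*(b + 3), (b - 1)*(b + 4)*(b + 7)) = 1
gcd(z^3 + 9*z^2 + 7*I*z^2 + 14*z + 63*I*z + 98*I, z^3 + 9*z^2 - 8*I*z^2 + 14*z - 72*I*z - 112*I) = z^2 + 9*z + 14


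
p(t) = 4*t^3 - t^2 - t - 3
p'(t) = 12*t^2 - 2*t - 1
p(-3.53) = -187.88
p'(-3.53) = 155.59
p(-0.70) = -4.16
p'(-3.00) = 113.00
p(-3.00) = -117.00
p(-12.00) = -7047.00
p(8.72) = 2564.46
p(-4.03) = -277.01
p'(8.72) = 894.02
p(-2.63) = -80.05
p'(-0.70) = 6.28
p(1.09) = -0.10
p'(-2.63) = 87.26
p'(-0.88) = 10.05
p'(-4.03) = 201.95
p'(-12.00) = 1751.00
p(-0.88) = -5.62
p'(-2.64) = 87.92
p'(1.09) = 11.08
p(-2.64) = -80.93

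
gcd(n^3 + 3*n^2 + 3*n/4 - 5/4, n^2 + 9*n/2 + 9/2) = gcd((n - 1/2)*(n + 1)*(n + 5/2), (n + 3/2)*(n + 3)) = 1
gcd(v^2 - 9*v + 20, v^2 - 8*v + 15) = v - 5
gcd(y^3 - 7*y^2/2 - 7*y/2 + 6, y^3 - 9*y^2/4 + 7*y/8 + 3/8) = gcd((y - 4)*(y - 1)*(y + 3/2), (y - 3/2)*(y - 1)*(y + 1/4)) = y - 1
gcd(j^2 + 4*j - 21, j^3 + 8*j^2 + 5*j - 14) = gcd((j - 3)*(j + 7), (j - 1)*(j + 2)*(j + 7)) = j + 7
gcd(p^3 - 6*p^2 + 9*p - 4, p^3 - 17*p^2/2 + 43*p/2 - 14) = p^2 - 5*p + 4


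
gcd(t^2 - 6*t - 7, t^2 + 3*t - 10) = 1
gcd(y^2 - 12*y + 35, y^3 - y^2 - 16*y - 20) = y - 5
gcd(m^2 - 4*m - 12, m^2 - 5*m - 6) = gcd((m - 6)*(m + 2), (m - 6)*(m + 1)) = m - 6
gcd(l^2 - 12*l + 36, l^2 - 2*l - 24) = l - 6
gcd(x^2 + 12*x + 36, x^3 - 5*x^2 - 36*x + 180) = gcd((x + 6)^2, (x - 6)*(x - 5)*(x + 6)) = x + 6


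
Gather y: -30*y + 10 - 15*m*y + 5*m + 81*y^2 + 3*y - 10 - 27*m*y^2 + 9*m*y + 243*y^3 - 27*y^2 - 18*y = 5*m + 243*y^3 + y^2*(54 - 27*m) + y*(-6*m - 45)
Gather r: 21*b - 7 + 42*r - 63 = 21*b + 42*r - 70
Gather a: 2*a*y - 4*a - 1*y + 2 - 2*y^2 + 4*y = a*(2*y - 4) - 2*y^2 + 3*y + 2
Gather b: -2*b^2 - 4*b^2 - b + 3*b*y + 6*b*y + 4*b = -6*b^2 + b*(9*y + 3)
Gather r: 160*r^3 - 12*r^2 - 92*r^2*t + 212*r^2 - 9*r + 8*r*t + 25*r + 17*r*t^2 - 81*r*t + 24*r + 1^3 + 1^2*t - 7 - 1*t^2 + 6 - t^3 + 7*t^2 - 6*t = 160*r^3 + r^2*(200 - 92*t) + r*(17*t^2 - 73*t + 40) - t^3 + 6*t^2 - 5*t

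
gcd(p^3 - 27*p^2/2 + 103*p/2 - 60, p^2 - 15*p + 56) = p - 8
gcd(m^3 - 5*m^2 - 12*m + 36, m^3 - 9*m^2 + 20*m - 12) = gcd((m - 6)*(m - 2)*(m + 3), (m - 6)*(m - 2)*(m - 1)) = m^2 - 8*m + 12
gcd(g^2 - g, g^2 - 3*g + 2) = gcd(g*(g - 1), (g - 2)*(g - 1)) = g - 1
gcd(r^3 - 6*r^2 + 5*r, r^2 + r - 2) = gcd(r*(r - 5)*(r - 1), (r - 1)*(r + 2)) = r - 1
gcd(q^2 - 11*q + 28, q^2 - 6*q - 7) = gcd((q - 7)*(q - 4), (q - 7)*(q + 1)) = q - 7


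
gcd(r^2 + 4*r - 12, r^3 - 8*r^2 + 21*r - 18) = r - 2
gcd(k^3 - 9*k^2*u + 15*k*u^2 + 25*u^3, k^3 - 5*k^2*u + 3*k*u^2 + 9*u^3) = k + u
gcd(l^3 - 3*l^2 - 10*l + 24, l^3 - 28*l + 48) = l^2 - 6*l + 8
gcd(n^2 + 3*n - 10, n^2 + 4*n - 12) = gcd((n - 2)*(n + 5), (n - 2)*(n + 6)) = n - 2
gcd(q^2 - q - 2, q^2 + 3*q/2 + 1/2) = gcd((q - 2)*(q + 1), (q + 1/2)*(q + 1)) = q + 1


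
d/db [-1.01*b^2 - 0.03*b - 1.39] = -2.02*b - 0.03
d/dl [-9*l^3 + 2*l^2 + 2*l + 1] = -27*l^2 + 4*l + 2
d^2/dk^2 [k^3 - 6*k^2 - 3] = 6*k - 12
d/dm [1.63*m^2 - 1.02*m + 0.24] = 3.26*m - 1.02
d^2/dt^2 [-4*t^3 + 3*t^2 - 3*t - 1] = 6 - 24*t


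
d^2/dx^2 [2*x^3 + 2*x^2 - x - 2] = 12*x + 4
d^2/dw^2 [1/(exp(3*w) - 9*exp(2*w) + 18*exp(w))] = 9*((-exp(2*w) + 4*exp(w) - 2)*(exp(2*w) - 9*exp(w) + 18) + 2*(exp(2*w) - 6*exp(w) + 6)^2)*exp(-w)/(exp(2*w) - 9*exp(w) + 18)^3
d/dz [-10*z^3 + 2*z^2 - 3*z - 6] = -30*z^2 + 4*z - 3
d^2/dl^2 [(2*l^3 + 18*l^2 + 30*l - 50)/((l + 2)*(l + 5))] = -36/(l^3 + 6*l^2 + 12*l + 8)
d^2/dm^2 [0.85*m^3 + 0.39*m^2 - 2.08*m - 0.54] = 5.1*m + 0.78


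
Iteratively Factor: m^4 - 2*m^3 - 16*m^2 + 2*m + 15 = (m + 3)*(m^3 - 5*m^2 - m + 5) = (m - 1)*(m + 3)*(m^2 - 4*m - 5) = (m - 5)*(m - 1)*(m + 3)*(m + 1)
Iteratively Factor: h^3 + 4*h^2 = (h)*(h^2 + 4*h) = h^2*(h + 4)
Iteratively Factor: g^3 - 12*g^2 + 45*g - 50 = (g - 2)*(g^2 - 10*g + 25) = (g - 5)*(g - 2)*(g - 5)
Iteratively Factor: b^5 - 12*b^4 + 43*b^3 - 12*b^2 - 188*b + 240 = (b + 2)*(b^4 - 14*b^3 + 71*b^2 - 154*b + 120) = (b - 4)*(b + 2)*(b^3 - 10*b^2 + 31*b - 30) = (b - 4)*(b - 3)*(b + 2)*(b^2 - 7*b + 10) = (b - 4)*(b - 3)*(b - 2)*(b + 2)*(b - 5)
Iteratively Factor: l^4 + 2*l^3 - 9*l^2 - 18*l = (l)*(l^3 + 2*l^2 - 9*l - 18) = l*(l + 2)*(l^2 - 9) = l*(l + 2)*(l + 3)*(l - 3)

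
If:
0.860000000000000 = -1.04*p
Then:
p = -0.83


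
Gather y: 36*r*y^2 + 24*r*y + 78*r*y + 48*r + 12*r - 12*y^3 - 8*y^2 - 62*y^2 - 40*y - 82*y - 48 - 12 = 60*r - 12*y^3 + y^2*(36*r - 70) + y*(102*r - 122) - 60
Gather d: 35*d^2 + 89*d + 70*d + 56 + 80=35*d^2 + 159*d + 136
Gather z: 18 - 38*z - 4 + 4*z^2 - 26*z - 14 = 4*z^2 - 64*z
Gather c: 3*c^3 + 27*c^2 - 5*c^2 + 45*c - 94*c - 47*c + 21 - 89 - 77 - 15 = 3*c^3 + 22*c^2 - 96*c - 160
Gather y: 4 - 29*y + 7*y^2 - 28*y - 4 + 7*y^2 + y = 14*y^2 - 56*y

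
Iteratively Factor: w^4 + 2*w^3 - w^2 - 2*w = (w - 1)*(w^3 + 3*w^2 + 2*w) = (w - 1)*(w + 1)*(w^2 + 2*w) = w*(w - 1)*(w + 1)*(w + 2)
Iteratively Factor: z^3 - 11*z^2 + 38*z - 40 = (z - 2)*(z^2 - 9*z + 20) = (z - 5)*(z - 2)*(z - 4)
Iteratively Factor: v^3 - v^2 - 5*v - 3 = (v + 1)*(v^2 - 2*v - 3) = (v + 1)^2*(v - 3)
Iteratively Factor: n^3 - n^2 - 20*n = (n + 4)*(n^2 - 5*n) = n*(n + 4)*(n - 5)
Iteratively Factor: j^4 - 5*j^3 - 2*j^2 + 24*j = (j + 2)*(j^3 - 7*j^2 + 12*j) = (j - 3)*(j + 2)*(j^2 - 4*j) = j*(j - 3)*(j + 2)*(j - 4)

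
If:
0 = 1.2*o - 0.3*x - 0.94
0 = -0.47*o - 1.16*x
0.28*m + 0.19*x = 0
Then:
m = 0.20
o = 0.71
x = -0.29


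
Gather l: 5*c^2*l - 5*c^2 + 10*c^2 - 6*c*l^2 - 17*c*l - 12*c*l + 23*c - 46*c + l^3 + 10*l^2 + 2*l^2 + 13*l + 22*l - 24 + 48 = 5*c^2 - 23*c + l^3 + l^2*(12 - 6*c) + l*(5*c^2 - 29*c + 35) + 24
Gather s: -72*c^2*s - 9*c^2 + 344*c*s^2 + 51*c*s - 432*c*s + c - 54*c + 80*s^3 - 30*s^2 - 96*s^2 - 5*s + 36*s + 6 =-9*c^2 - 53*c + 80*s^3 + s^2*(344*c - 126) + s*(-72*c^2 - 381*c + 31) + 6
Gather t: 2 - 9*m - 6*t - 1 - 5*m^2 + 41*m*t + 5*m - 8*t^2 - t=-5*m^2 - 4*m - 8*t^2 + t*(41*m - 7) + 1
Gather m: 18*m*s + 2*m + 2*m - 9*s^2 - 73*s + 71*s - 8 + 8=m*(18*s + 4) - 9*s^2 - 2*s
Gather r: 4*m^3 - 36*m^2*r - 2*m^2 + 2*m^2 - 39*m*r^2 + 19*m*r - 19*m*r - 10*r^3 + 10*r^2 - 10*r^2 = 4*m^3 - 36*m^2*r - 39*m*r^2 - 10*r^3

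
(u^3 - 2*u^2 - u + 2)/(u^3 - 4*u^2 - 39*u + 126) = (u^3 - 2*u^2 - u + 2)/(u^3 - 4*u^2 - 39*u + 126)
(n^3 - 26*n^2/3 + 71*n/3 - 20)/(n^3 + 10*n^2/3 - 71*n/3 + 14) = (3*n^2 - 17*n + 20)/(3*n^2 + 19*n - 14)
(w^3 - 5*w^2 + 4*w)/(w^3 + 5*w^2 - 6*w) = (w - 4)/(w + 6)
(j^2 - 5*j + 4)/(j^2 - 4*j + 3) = (j - 4)/(j - 3)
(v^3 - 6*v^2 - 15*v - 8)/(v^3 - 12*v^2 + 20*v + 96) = (v^2 + 2*v + 1)/(v^2 - 4*v - 12)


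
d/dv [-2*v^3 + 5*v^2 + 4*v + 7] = -6*v^2 + 10*v + 4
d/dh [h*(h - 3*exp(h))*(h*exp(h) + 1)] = h*(h + 1)*(h - 3*exp(h))*exp(h) - h*(h*exp(h) + 1)*(3*exp(h) - 1) + (h - 3*exp(h))*(h*exp(h) + 1)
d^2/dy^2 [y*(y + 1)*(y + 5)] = 6*y + 12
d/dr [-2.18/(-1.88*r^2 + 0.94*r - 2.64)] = (2.0492 - 8.1968*r)/(1.88*r^2 - 0.94*r + 2.64)^2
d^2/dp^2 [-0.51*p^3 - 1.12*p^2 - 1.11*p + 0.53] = -3.06*p - 2.24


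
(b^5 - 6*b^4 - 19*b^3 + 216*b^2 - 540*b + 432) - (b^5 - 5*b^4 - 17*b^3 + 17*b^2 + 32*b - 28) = -b^4 - 2*b^3 + 199*b^2 - 572*b + 460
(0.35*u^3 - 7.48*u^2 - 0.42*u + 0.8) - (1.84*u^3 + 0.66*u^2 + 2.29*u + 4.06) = -1.49*u^3 - 8.14*u^2 - 2.71*u - 3.26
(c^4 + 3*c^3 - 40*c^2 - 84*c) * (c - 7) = c^5 - 4*c^4 - 61*c^3 + 196*c^2 + 588*c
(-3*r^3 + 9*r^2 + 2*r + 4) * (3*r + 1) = -9*r^4 + 24*r^3 + 15*r^2 + 14*r + 4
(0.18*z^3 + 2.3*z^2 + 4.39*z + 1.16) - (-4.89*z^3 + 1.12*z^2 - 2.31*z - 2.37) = 5.07*z^3 + 1.18*z^2 + 6.7*z + 3.53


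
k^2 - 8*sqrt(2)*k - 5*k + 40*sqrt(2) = (k - 5)*(k - 8*sqrt(2))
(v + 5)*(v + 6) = v^2 + 11*v + 30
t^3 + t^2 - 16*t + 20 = (t - 2)^2*(t + 5)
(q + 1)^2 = q^2 + 2*q + 1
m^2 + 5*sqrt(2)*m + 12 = (m + 2*sqrt(2))*(m + 3*sqrt(2))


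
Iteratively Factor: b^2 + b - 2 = (b - 1)*(b + 2)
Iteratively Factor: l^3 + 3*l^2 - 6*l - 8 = (l + 1)*(l^2 + 2*l - 8) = (l + 1)*(l + 4)*(l - 2)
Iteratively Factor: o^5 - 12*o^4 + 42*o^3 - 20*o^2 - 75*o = (o + 1)*(o^4 - 13*o^3 + 55*o^2 - 75*o) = (o - 5)*(o + 1)*(o^3 - 8*o^2 + 15*o) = (o - 5)^2*(o + 1)*(o^2 - 3*o) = o*(o - 5)^2*(o + 1)*(o - 3)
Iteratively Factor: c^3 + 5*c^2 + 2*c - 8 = (c - 1)*(c^2 + 6*c + 8) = (c - 1)*(c + 2)*(c + 4)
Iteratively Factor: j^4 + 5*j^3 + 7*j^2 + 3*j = (j + 3)*(j^3 + 2*j^2 + j) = j*(j + 3)*(j^2 + 2*j + 1) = j*(j + 1)*(j + 3)*(j + 1)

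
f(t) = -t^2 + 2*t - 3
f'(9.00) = -16.00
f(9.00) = -66.00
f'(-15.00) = 32.00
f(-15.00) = -258.00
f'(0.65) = 0.70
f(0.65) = -2.12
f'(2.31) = -2.62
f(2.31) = -3.72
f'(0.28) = 1.44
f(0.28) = -2.52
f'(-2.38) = 6.76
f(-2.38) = -13.42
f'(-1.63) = 5.26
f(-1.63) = -8.92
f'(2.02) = -2.04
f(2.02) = -3.04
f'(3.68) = -5.36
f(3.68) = -9.18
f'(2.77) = -3.54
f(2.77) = -5.13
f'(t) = 2 - 2*t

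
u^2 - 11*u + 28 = (u - 7)*(u - 4)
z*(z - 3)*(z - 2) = z^3 - 5*z^2 + 6*z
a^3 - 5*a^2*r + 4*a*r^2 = a*(a - 4*r)*(a - r)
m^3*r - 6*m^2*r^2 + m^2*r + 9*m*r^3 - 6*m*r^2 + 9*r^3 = (m - 3*r)^2*(m*r + r)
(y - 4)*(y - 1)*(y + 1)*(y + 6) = y^4 + 2*y^3 - 25*y^2 - 2*y + 24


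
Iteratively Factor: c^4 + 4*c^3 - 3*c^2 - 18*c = (c - 2)*(c^3 + 6*c^2 + 9*c) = (c - 2)*(c + 3)*(c^2 + 3*c) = (c - 2)*(c + 3)^2*(c)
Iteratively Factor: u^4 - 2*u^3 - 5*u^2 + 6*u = (u - 3)*(u^3 + u^2 - 2*u) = (u - 3)*(u - 1)*(u^2 + 2*u) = u*(u - 3)*(u - 1)*(u + 2)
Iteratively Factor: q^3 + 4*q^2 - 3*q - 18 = (q + 3)*(q^2 + q - 6) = (q + 3)^2*(q - 2)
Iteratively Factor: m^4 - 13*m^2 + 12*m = (m - 1)*(m^3 + m^2 - 12*m) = m*(m - 1)*(m^2 + m - 12) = m*(m - 3)*(m - 1)*(m + 4)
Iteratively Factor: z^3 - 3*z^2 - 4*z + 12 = (z - 3)*(z^2 - 4) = (z - 3)*(z - 2)*(z + 2)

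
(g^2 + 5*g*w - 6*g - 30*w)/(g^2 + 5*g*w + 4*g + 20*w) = (g - 6)/(g + 4)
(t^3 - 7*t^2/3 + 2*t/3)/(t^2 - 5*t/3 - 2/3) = t*(3*t - 1)/(3*t + 1)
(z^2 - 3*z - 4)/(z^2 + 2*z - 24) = (z + 1)/(z + 6)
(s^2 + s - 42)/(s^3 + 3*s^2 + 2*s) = (s^2 + s - 42)/(s*(s^2 + 3*s + 2))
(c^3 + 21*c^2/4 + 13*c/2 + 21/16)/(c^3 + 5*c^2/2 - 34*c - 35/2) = (16*c^3 + 84*c^2 + 104*c + 21)/(8*(2*c^3 + 5*c^2 - 68*c - 35))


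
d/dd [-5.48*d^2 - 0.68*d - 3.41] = -10.96*d - 0.68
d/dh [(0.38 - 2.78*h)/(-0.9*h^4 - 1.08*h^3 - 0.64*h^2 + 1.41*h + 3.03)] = (-7.506*h^4 - 4.6368*h^3 - 0.548*h^2 + 0.4864*h - 8.9592)/(0.81*h^8 + 1.944*h^7 + 2.3184*h^6 - 1.1556*h^5 - 8.09*h^4 - 8.3496*h^3 - 1.8903*h^2 + 8.5446*h + 9.1809)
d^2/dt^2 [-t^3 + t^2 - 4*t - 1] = 2 - 6*t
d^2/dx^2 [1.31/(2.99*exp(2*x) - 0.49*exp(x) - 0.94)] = ((0.6419 - 15.6676*exp(x))*(-2.99*exp(2*x) + 0.49*exp(x) + 0.94) - 1.31*(5.98*exp(x) - 0.49)*(11.96*exp(x) - 0.98)*exp(x))*exp(x)/(-2.99*exp(2*x) + 0.49*exp(x) + 0.94)^3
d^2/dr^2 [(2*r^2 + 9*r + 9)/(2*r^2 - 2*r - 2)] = 11*(r^3 + 3*r^2 + 1)/(r^6 - 3*r^5 + 5*r^3 - 3*r - 1)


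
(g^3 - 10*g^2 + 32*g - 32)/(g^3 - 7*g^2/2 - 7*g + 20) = 2*(g - 4)/(2*g + 5)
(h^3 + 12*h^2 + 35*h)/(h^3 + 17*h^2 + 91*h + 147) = h*(h + 5)/(h^2 + 10*h + 21)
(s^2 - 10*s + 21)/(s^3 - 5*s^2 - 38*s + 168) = (s - 3)/(s^2 + 2*s - 24)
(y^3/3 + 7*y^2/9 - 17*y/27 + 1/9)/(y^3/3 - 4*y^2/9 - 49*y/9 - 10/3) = (9*y^2 - 6*y + 1)/(3*(3*y^2 - 13*y - 10))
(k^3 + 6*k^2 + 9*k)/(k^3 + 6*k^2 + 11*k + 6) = k*(k + 3)/(k^2 + 3*k + 2)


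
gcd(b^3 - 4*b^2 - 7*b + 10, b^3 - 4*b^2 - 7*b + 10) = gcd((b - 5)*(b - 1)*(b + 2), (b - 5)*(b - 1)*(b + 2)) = b^3 - 4*b^2 - 7*b + 10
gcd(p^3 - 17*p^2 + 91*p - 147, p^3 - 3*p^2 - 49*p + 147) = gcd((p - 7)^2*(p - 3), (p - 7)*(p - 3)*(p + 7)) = p^2 - 10*p + 21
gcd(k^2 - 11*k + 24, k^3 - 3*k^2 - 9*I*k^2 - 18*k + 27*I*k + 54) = k - 3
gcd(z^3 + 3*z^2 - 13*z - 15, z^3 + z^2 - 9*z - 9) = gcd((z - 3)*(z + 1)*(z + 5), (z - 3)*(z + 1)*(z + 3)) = z^2 - 2*z - 3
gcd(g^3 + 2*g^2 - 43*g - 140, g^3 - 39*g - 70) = g^2 - 2*g - 35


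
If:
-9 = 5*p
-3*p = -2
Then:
No Solution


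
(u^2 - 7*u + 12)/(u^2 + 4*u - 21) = (u - 4)/(u + 7)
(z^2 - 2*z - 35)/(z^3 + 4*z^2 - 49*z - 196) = (z + 5)/(z^2 + 11*z + 28)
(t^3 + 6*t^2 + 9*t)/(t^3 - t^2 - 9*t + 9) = t*(t + 3)/(t^2 - 4*t + 3)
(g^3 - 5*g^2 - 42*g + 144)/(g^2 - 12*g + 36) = (g^3 - 5*g^2 - 42*g + 144)/(g^2 - 12*g + 36)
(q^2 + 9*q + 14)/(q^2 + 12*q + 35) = (q + 2)/(q + 5)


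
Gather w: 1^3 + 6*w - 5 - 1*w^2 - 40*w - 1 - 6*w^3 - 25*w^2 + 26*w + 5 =-6*w^3 - 26*w^2 - 8*w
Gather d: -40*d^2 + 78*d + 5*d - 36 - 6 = -40*d^2 + 83*d - 42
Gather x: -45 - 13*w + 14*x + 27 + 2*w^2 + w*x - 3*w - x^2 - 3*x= 2*w^2 - 16*w - x^2 + x*(w + 11) - 18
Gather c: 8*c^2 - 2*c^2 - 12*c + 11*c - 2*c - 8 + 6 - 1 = 6*c^2 - 3*c - 3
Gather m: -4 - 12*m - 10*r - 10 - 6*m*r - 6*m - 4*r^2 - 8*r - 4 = m*(-6*r - 18) - 4*r^2 - 18*r - 18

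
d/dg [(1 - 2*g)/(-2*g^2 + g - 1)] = (4*g^2 - 2*g - (2*g - 1)*(4*g - 1) + 2)/(2*g^2 - g + 1)^2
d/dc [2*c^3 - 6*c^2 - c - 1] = 6*c^2 - 12*c - 1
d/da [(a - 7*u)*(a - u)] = 2*a - 8*u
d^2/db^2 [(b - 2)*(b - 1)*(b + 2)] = 6*b - 2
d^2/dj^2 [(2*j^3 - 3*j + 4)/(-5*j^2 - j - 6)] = 14*(19*j^3 - 48*j^2 - 78*j + 14)/(125*j^6 + 75*j^5 + 465*j^4 + 181*j^3 + 558*j^2 + 108*j + 216)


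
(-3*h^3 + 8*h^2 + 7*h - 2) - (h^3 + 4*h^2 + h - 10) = -4*h^3 + 4*h^2 + 6*h + 8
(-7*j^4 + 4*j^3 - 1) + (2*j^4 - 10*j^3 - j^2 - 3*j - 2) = -5*j^4 - 6*j^3 - j^2 - 3*j - 3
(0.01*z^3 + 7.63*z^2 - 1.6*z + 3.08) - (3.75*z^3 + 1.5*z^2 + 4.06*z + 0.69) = -3.74*z^3 + 6.13*z^2 - 5.66*z + 2.39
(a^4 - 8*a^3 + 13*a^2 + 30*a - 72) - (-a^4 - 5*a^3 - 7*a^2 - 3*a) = 2*a^4 - 3*a^3 + 20*a^2 + 33*a - 72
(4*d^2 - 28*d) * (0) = 0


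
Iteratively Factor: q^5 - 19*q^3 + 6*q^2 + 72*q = (q - 3)*(q^4 + 3*q^3 - 10*q^2 - 24*q) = (q - 3)*(q + 4)*(q^3 - q^2 - 6*q) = (q - 3)*(q + 2)*(q + 4)*(q^2 - 3*q) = q*(q - 3)*(q + 2)*(q + 4)*(q - 3)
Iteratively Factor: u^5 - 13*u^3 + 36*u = (u + 3)*(u^4 - 3*u^3 - 4*u^2 + 12*u) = (u - 3)*(u + 3)*(u^3 - 4*u) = u*(u - 3)*(u + 3)*(u^2 - 4) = u*(u - 3)*(u + 2)*(u + 3)*(u - 2)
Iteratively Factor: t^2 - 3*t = (t - 3)*(t)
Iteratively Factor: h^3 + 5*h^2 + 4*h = (h)*(h^2 + 5*h + 4) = h*(h + 1)*(h + 4)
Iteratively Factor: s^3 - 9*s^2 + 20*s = (s)*(s^2 - 9*s + 20) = s*(s - 4)*(s - 5)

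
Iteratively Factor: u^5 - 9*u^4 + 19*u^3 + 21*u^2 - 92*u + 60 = (u - 5)*(u^4 - 4*u^3 - u^2 + 16*u - 12) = (u - 5)*(u + 2)*(u^3 - 6*u^2 + 11*u - 6) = (u - 5)*(u - 2)*(u + 2)*(u^2 - 4*u + 3) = (u - 5)*(u - 2)*(u - 1)*(u + 2)*(u - 3)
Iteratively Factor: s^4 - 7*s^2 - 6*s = (s + 2)*(s^3 - 2*s^2 - 3*s) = (s - 3)*(s + 2)*(s^2 + s) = s*(s - 3)*(s + 2)*(s + 1)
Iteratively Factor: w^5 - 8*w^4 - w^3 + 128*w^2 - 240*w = (w)*(w^4 - 8*w^3 - w^2 + 128*w - 240) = w*(w - 3)*(w^3 - 5*w^2 - 16*w + 80) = w*(w - 3)*(w + 4)*(w^2 - 9*w + 20) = w*(w - 4)*(w - 3)*(w + 4)*(w - 5)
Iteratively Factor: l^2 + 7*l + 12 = (l + 3)*(l + 4)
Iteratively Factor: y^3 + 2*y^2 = (y)*(y^2 + 2*y) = y*(y + 2)*(y)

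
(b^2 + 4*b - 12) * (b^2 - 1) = b^4 + 4*b^3 - 13*b^2 - 4*b + 12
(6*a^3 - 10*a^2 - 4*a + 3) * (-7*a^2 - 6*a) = -42*a^5 + 34*a^4 + 88*a^3 + 3*a^2 - 18*a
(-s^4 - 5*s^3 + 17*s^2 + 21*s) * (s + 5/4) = -s^5 - 25*s^4/4 + 43*s^3/4 + 169*s^2/4 + 105*s/4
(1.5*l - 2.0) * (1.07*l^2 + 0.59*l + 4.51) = 1.605*l^3 - 1.255*l^2 + 5.585*l - 9.02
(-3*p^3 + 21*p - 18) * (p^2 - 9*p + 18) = -3*p^5 + 27*p^4 - 33*p^3 - 207*p^2 + 540*p - 324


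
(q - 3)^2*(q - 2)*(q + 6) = q^4 - 2*q^3 - 27*q^2 + 108*q - 108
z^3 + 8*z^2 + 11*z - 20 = (z - 1)*(z + 4)*(z + 5)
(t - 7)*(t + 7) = t^2 - 49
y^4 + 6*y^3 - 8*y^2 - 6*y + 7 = (y - 1)^2*(y + 1)*(y + 7)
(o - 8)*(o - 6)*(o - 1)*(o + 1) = o^4 - 14*o^3 + 47*o^2 + 14*o - 48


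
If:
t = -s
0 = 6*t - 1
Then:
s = -1/6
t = 1/6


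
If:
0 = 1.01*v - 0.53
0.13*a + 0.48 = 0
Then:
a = -3.69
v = 0.52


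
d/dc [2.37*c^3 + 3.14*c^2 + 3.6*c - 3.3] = 7.11*c^2 + 6.28*c + 3.6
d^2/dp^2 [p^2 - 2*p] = 2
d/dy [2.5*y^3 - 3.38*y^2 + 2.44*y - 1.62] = 7.5*y^2 - 6.76*y + 2.44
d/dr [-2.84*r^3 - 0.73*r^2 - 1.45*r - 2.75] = -8.52*r^2 - 1.46*r - 1.45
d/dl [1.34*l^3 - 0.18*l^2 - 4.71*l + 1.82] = 4.02*l^2 - 0.36*l - 4.71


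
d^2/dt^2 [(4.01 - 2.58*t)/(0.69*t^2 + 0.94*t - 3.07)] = (-(1.38*t + 0.94)*(2.58*t - 4.01)*(2.76*t + 1.88) + (10.6812*t - 0.6834)*(0.69*t^2 + 0.94*t - 3.07))/(0.69*t^2 + 0.94*t - 3.07)^3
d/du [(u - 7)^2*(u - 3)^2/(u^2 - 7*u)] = 2*u - 13 + 63/u^2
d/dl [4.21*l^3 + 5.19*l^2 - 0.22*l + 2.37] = 12.63*l^2 + 10.38*l - 0.22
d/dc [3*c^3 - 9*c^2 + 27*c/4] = 9*c^2 - 18*c + 27/4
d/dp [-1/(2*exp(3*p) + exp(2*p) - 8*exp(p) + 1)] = 2*(3*exp(2*p) + exp(p) - 4)*exp(p)/(2*exp(3*p) + exp(2*p) - 8*exp(p) + 1)^2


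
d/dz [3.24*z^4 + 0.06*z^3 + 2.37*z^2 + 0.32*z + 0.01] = 12.96*z^3 + 0.18*z^2 + 4.74*z + 0.32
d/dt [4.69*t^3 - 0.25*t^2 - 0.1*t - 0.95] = 14.07*t^2 - 0.5*t - 0.1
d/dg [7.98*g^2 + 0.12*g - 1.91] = 15.96*g + 0.12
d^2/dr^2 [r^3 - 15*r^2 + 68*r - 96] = 6*r - 30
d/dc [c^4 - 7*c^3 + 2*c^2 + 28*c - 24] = 4*c^3 - 21*c^2 + 4*c + 28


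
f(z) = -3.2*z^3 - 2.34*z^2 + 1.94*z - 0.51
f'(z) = -9.6*z^2 - 4.68*z + 1.94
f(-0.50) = -1.66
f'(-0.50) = 1.88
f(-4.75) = 280.43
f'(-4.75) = -192.43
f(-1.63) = 3.97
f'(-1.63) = -15.94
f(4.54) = -339.38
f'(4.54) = -217.18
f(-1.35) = 0.48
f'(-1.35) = -9.24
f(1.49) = -13.40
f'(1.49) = -26.35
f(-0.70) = -1.92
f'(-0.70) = 0.51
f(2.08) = -35.40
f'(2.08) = -49.33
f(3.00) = -102.15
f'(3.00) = -98.50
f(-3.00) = 59.01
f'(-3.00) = -70.42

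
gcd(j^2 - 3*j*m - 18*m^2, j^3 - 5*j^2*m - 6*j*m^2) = j - 6*m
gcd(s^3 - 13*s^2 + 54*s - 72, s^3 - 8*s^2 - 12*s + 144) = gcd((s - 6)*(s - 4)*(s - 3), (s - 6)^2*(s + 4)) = s - 6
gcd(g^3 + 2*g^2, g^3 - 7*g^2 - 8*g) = g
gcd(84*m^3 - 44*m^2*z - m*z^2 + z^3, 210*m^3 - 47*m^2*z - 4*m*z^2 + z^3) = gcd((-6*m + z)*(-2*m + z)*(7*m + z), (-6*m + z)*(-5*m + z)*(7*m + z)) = -42*m^2 + m*z + z^2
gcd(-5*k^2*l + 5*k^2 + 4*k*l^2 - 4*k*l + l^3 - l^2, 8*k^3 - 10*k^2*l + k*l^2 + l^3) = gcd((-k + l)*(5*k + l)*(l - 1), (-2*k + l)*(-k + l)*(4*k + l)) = k - l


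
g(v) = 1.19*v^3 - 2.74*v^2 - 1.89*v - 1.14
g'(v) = 3.57*v^2 - 5.48*v - 1.89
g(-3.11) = -57.56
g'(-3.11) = 49.68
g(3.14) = 2.75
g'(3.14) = 16.10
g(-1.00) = -3.18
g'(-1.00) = 7.16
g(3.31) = 5.74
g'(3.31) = 19.08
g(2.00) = -6.36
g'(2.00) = 1.43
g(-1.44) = -7.65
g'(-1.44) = 13.40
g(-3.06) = -55.11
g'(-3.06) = 48.31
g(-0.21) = -0.87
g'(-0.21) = -0.58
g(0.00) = -1.14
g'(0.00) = -1.89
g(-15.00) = -4605.54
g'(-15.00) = 883.56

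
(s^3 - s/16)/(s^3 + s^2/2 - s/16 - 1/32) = 2*s/(2*s + 1)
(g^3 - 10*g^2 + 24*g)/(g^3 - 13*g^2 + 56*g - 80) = g*(g - 6)/(g^2 - 9*g + 20)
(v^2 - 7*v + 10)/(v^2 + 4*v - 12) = (v - 5)/(v + 6)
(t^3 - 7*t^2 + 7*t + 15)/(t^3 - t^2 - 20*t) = (t^2 - 2*t - 3)/(t*(t + 4))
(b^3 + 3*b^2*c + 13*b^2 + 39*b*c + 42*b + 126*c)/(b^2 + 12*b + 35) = (b^2 + 3*b*c + 6*b + 18*c)/(b + 5)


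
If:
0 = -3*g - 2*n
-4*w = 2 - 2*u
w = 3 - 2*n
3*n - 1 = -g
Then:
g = -2/7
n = 3/7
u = 37/7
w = 15/7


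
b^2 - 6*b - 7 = (b - 7)*(b + 1)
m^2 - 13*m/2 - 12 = (m - 8)*(m + 3/2)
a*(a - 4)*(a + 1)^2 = a^4 - 2*a^3 - 7*a^2 - 4*a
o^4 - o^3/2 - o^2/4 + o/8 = o*(o - 1/2)^2*(o + 1/2)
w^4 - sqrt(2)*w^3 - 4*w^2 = w^2*(w - 2*sqrt(2))*(w + sqrt(2))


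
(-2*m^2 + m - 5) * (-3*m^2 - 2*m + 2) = 6*m^4 + m^3 + 9*m^2 + 12*m - 10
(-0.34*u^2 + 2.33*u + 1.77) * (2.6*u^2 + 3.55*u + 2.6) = -0.884*u^4 + 4.851*u^3 + 11.9895*u^2 + 12.3415*u + 4.602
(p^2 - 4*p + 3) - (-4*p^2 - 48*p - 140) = 5*p^2 + 44*p + 143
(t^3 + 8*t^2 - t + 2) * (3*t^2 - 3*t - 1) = 3*t^5 + 21*t^4 - 28*t^3 + t^2 - 5*t - 2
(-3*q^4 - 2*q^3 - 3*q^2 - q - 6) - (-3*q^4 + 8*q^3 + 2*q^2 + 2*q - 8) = -10*q^3 - 5*q^2 - 3*q + 2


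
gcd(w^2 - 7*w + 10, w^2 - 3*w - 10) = w - 5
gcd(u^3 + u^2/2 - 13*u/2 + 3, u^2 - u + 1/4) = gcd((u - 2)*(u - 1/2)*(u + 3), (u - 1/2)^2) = u - 1/2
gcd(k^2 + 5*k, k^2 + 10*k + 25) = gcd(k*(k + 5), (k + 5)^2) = k + 5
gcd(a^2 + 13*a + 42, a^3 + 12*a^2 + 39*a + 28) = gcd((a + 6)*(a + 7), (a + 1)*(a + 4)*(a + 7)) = a + 7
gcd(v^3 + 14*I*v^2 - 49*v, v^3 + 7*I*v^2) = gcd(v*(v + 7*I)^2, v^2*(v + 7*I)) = v^2 + 7*I*v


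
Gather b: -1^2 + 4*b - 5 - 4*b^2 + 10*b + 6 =-4*b^2 + 14*b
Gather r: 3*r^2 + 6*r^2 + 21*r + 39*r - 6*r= 9*r^2 + 54*r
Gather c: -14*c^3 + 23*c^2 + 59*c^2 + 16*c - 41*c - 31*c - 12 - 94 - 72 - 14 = -14*c^3 + 82*c^2 - 56*c - 192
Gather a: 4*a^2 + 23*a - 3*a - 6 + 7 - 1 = 4*a^2 + 20*a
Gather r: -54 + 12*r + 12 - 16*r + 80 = 38 - 4*r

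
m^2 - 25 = (m - 5)*(m + 5)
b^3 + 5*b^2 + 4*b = b*(b + 1)*(b + 4)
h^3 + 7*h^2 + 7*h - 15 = (h - 1)*(h + 3)*(h + 5)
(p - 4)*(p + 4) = p^2 - 16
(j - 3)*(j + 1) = j^2 - 2*j - 3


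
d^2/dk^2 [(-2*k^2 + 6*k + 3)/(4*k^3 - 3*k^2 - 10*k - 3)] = 2*(-32*k^6 + 288*k^5 - 168*k^4 - 102*k^3 + 207*k^2 + 216*k + 75)/(64*k^9 - 144*k^8 - 372*k^7 + 549*k^6 + 1146*k^5 - 261*k^4 - 1432*k^3 - 981*k^2 - 270*k - 27)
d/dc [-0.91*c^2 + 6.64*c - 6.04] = 6.64 - 1.82*c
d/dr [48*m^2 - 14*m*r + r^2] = -14*m + 2*r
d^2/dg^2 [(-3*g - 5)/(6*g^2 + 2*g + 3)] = 4*(9*(3*g + 2)*(6*g^2 + 2*g + 3) - 2*(3*g + 5)*(6*g + 1)^2)/(6*g^2 + 2*g + 3)^3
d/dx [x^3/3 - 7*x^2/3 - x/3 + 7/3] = x^2 - 14*x/3 - 1/3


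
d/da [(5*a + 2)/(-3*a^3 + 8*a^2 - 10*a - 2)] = 2*(15*a^3 - 11*a^2 - 16*a + 5)/(9*a^6 - 48*a^5 + 124*a^4 - 148*a^3 + 68*a^2 + 40*a + 4)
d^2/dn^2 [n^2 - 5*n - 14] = 2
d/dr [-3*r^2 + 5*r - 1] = 5 - 6*r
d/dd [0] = 0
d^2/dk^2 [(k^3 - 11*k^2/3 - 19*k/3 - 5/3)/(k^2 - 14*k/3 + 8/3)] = 26*(-9*k^3 - 27*k^2 + 198*k - 284)/(27*k^6 - 378*k^5 + 1980*k^4 - 4760*k^3 + 5280*k^2 - 2688*k + 512)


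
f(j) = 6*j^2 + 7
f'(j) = 12*j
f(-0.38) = 7.87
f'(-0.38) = -4.56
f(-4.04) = 104.93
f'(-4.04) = -48.48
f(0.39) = 7.91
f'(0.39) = 4.68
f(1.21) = 15.78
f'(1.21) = 14.52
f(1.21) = 15.78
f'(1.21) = 14.52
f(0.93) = 12.19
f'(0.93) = 11.16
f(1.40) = 18.76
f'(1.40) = 16.80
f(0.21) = 7.26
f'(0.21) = 2.52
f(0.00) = 7.00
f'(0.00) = 0.00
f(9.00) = 493.00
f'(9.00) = 108.00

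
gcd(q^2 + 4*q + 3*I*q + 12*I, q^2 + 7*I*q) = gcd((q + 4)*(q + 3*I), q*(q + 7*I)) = 1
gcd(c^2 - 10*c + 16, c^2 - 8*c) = c - 8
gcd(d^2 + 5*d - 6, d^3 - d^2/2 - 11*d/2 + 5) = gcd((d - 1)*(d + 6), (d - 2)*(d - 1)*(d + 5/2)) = d - 1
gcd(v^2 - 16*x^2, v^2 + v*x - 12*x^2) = v + 4*x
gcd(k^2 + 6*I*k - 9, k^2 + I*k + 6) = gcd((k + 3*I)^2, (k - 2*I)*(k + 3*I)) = k + 3*I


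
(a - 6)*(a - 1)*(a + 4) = a^3 - 3*a^2 - 22*a + 24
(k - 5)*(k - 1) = k^2 - 6*k + 5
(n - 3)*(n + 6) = n^2 + 3*n - 18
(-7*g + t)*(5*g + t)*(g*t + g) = -35*g^3*t - 35*g^3 - 2*g^2*t^2 - 2*g^2*t + g*t^3 + g*t^2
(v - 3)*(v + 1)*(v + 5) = v^3 + 3*v^2 - 13*v - 15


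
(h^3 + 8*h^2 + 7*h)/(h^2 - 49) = h*(h + 1)/(h - 7)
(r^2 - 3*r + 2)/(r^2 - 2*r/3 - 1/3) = 3*(r - 2)/(3*r + 1)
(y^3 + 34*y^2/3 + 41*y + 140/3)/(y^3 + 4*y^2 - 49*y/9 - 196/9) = 3*(y + 5)/(3*y - 7)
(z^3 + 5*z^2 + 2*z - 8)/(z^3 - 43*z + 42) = (z^2 + 6*z + 8)/(z^2 + z - 42)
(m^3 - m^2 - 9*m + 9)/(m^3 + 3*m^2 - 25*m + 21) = (m + 3)/(m + 7)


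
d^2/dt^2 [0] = 0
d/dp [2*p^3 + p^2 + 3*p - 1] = 6*p^2 + 2*p + 3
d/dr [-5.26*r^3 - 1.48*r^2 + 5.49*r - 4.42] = -15.78*r^2 - 2.96*r + 5.49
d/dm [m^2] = 2*m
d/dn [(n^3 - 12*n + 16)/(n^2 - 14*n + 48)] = (n^4 - 28*n^3 + 156*n^2 - 32*n - 352)/(n^4 - 28*n^3 + 292*n^2 - 1344*n + 2304)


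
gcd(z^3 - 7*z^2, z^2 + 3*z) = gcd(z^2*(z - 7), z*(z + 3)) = z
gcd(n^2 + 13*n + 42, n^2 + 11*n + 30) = n + 6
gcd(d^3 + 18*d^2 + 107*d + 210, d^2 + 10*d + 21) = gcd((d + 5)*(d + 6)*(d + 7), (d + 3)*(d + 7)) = d + 7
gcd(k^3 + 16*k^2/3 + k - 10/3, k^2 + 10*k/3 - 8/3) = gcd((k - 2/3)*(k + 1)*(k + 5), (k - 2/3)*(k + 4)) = k - 2/3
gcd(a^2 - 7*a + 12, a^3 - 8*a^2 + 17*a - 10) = 1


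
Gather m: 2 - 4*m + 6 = 8 - 4*m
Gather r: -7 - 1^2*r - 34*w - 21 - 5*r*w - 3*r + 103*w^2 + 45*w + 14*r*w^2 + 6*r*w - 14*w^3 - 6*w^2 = r*(14*w^2 + w - 4) - 14*w^3 + 97*w^2 + 11*w - 28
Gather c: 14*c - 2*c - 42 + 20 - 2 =12*c - 24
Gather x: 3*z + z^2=z^2 + 3*z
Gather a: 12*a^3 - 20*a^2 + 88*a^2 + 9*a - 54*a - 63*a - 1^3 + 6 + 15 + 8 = 12*a^3 + 68*a^2 - 108*a + 28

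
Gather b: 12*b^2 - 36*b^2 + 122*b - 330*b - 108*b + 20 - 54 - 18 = -24*b^2 - 316*b - 52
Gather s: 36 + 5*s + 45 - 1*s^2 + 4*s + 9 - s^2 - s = -2*s^2 + 8*s + 90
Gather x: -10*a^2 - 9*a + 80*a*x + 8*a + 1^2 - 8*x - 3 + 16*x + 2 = -10*a^2 - a + x*(80*a + 8)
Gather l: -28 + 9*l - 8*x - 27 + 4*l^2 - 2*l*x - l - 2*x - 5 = 4*l^2 + l*(8 - 2*x) - 10*x - 60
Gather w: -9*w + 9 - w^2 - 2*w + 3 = -w^2 - 11*w + 12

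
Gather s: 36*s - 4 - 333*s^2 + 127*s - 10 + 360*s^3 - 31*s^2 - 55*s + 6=360*s^3 - 364*s^2 + 108*s - 8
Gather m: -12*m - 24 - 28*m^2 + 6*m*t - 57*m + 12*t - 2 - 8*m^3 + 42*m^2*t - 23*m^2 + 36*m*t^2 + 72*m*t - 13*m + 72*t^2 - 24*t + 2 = -8*m^3 + m^2*(42*t - 51) + m*(36*t^2 + 78*t - 82) + 72*t^2 - 12*t - 24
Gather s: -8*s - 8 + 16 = 8 - 8*s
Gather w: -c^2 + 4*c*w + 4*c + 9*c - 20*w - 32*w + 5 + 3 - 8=-c^2 + 13*c + w*(4*c - 52)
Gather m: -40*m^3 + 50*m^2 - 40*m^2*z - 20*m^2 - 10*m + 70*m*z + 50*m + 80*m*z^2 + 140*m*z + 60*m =-40*m^3 + m^2*(30 - 40*z) + m*(80*z^2 + 210*z + 100)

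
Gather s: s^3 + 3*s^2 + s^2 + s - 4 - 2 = s^3 + 4*s^2 + s - 6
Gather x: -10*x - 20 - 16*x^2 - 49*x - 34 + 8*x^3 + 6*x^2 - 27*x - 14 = 8*x^3 - 10*x^2 - 86*x - 68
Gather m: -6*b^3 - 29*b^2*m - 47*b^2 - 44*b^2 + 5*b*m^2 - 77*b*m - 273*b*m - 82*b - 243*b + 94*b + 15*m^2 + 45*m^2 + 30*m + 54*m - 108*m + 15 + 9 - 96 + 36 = -6*b^3 - 91*b^2 - 231*b + m^2*(5*b + 60) + m*(-29*b^2 - 350*b - 24) - 36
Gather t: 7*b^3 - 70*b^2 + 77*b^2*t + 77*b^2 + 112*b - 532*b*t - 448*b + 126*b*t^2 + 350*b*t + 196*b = 7*b^3 + 7*b^2 + 126*b*t^2 - 140*b + t*(77*b^2 - 182*b)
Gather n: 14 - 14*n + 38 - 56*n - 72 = -70*n - 20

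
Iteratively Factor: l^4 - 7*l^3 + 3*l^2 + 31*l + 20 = (l + 1)*(l^3 - 8*l^2 + 11*l + 20) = (l - 4)*(l + 1)*(l^2 - 4*l - 5) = (l - 5)*(l - 4)*(l + 1)*(l + 1)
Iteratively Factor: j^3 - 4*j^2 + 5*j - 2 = (j - 1)*(j^2 - 3*j + 2) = (j - 2)*(j - 1)*(j - 1)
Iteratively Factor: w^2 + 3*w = (w)*(w + 3)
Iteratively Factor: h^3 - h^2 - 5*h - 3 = (h + 1)*(h^2 - 2*h - 3) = (h + 1)^2*(h - 3)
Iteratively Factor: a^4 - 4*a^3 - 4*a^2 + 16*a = (a - 2)*(a^3 - 2*a^2 - 8*a) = (a - 4)*(a - 2)*(a^2 + 2*a) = a*(a - 4)*(a - 2)*(a + 2)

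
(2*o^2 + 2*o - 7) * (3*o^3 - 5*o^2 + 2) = 6*o^5 - 4*o^4 - 31*o^3 + 39*o^2 + 4*o - 14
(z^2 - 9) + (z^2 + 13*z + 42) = 2*z^2 + 13*z + 33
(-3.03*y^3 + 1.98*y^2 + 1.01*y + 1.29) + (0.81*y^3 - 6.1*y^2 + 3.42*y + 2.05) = -2.22*y^3 - 4.12*y^2 + 4.43*y + 3.34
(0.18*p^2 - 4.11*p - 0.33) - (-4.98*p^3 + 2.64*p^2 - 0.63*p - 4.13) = 4.98*p^3 - 2.46*p^2 - 3.48*p + 3.8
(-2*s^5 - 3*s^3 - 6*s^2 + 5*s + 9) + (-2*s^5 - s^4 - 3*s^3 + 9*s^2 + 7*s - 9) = -4*s^5 - s^4 - 6*s^3 + 3*s^2 + 12*s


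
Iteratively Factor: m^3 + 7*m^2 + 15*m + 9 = (m + 1)*(m^2 + 6*m + 9) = (m + 1)*(m + 3)*(m + 3)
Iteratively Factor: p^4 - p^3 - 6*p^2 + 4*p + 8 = (p + 1)*(p^3 - 2*p^2 - 4*p + 8) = (p - 2)*(p + 1)*(p^2 - 4) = (p - 2)^2*(p + 1)*(p + 2)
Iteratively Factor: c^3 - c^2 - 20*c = (c - 5)*(c^2 + 4*c) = c*(c - 5)*(c + 4)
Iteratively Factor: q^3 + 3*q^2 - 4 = (q - 1)*(q^2 + 4*q + 4) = (q - 1)*(q + 2)*(q + 2)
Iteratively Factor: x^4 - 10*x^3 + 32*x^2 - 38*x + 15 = (x - 1)*(x^3 - 9*x^2 + 23*x - 15) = (x - 5)*(x - 1)*(x^2 - 4*x + 3) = (x - 5)*(x - 1)^2*(x - 3)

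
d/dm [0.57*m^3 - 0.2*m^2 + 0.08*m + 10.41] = 1.71*m^2 - 0.4*m + 0.08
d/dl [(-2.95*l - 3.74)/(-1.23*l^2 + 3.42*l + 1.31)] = (-3.6285*l^2 - 9.2004*l + 8.9263)/(1.5129*l^4 - 8.4132*l^3 + 8.4738*l^2 + 8.9604*l + 1.7161)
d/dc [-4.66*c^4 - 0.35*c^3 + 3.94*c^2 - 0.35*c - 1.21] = -18.64*c^3 - 1.05*c^2 + 7.88*c - 0.35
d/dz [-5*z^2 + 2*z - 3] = 2 - 10*z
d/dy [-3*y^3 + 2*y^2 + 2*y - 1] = -9*y^2 + 4*y + 2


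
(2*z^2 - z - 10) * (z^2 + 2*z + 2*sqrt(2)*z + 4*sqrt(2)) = 2*z^4 + 3*z^3 + 4*sqrt(2)*z^3 - 12*z^2 + 6*sqrt(2)*z^2 - 24*sqrt(2)*z - 20*z - 40*sqrt(2)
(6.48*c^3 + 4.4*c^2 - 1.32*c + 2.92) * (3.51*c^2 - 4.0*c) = 22.7448*c^5 - 10.476*c^4 - 22.2332*c^3 + 15.5292*c^2 - 11.68*c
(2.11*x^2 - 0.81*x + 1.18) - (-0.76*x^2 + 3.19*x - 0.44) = 2.87*x^2 - 4.0*x + 1.62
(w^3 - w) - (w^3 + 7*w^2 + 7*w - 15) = -7*w^2 - 8*w + 15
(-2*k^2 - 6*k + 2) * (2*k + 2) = -4*k^3 - 16*k^2 - 8*k + 4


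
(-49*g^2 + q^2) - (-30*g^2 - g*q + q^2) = -19*g^2 + g*q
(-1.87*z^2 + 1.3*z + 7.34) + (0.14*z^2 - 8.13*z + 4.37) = -1.73*z^2 - 6.83*z + 11.71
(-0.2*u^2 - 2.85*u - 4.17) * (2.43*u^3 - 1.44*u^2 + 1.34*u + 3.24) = -0.486*u^5 - 6.6375*u^4 - 6.2971*u^3 + 1.5378*u^2 - 14.8218*u - 13.5108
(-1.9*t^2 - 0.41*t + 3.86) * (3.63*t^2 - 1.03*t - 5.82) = -6.897*t^4 + 0.4687*t^3 + 25.4921*t^2 - 1.5896*t - 22.4652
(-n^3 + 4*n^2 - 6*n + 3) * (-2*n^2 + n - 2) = 2*n^5 - 9*n^4 + 18*n^3 - 20*n^2 + 15*n - 6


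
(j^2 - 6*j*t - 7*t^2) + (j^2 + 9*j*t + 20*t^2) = 2*j^2 + 3*j*t + 13*t^2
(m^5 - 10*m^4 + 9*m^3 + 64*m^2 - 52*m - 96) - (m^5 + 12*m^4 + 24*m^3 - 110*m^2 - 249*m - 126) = -22*m^4 - 15*m^3 + 174*m^2 + 197*m + 30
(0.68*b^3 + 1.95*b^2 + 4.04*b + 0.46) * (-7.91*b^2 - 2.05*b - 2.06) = -5.3788*b^5 - 16.8185*b^4 - 37.3547*b^3 - 15.9376*b^2 - 9.2654*b - 0.9476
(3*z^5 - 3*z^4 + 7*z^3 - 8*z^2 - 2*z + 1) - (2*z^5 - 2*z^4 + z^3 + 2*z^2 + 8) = z^5 - z^4 + 6*z^3 - 10*z^2 - 2*z - 7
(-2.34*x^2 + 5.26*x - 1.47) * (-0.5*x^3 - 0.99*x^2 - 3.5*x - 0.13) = 1.17*x^5 - 0.3134*x^4 + 3.7176*x^3 - 16.6505*x^2 + 4.4612*x + 0.1911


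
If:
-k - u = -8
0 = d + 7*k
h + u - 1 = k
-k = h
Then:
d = -49/3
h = -7/3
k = 7/3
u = 17/3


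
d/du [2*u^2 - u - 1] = 4*u - 1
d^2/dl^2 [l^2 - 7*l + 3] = 2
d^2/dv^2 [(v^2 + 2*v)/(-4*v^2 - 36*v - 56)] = 7/(2*(v^3 + 21*v^2 + 147*v + 343))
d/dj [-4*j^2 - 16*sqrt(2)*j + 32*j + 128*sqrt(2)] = -8*j - 16*sqrt(2) + 32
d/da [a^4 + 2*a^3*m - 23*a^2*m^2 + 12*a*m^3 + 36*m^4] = 4*a^3 + 6*a^2*m - 46*a*m^2 + 12*m^3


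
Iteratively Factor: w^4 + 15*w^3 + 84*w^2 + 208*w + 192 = (w + 4)*(w^3 + 11*w^2 + 40*w + 48) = (w + 4)^2*(w^2 + 7*w + 12) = (w + 4)^3*(w + 3)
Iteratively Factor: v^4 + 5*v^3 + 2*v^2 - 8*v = (v + 2)*(v^3 + 3*v^2 - 4*v) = (v - 1)*(v + 2)*(v^2 + 4*v) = v*(v - 1)*(v + 2)*(v + 4)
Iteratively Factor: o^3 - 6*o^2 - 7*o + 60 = (o - 4)*(o^2 - 2*o - 15) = (o - 5)*(o - 4)*(o + 3)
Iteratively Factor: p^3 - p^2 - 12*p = (p + 3)*(p^2 - 4*p) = (p - 4)*(p + 3)*(p)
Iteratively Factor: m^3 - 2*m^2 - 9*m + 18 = (m + 3)*(m^2 - 5*m + 6) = (m - 2)*(m + 3)*(m - 3)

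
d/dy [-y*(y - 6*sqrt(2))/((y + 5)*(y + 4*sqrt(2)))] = (y*(y + 5)*(y - 6*sqrt(2)) + y*(y - 6*sqrt(2))*(y + 4*sqrt(2)) + 2*(-y + 3*sqrt(2))*(y + 5)*(y + 4*sqrt(2)))/((y + 5)^2*(y + 4*sqrt(2))^2)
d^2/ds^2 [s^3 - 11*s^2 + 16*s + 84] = 6*s - 22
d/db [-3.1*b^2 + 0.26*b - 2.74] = 0.26 - 6.2*b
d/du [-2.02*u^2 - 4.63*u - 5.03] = -4.04*u - 4.63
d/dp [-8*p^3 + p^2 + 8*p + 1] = -24*p^2 + 2*p + 8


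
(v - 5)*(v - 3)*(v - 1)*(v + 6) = v^4 - 3*v^3 - 31*v^2 + 123*v - 90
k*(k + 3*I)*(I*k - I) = I*k^3 - 3*k^2 - I*k^2 + 3*k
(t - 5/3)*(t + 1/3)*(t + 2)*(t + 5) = t^4 + 17*t^3/3 + t^2/9 - 155*t/9 - 50/9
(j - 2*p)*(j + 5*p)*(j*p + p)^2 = j^4*p^2 + 3*j^3*p^3 + 2*j^3*p^2 - 10*j^2*p^4 + 6*j^2*p^3 + j^2*p^2 - 20*j*p^4 + 3*j*p^3 - 10*p^4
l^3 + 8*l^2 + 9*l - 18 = (l - 1)*(l + 3)*(l + 6)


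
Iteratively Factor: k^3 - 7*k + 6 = (k - 2)*(k^2 + 2*k - 3) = (k - 2)*(k - 1)*(k + 3)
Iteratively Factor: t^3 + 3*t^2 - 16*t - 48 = (t - 4)*(t^2 + 7*t + 12) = (t - 4)*(t + 3)*(t + 4)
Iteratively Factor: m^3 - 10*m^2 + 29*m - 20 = (m - 5)*(m^2 - 5*m + 4) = (m - 5)*(m - 1)*(m - 4)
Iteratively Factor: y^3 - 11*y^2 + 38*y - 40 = (y - 2)*(y^2 - 9*y + 20) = (y - 5)*(y - 2)*(y - 4)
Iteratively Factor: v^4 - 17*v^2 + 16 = (v + 4)*(v^3 - 4*v^2 - v + 4) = (v - 1)*(v + 4)*(v^2 - 3*v - 4) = (v - 1)*(v + 1)*(v + 4)*(v - 4)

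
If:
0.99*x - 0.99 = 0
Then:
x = 1.00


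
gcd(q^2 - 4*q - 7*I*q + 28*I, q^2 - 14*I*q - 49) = q - 7*I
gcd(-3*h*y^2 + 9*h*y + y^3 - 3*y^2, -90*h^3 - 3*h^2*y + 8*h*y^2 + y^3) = -3*h + y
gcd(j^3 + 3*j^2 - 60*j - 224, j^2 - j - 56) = j^2 - j - 56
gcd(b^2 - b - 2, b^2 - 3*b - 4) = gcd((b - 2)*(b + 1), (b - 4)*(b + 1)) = b + 1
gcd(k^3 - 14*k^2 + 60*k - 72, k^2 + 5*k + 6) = 1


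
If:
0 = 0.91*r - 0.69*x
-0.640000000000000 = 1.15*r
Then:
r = -0.56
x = -0.73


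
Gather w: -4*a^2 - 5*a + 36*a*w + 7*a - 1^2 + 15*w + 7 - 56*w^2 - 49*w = -4*a^2 + 2*a - 56*w^2 + w*(36*a - 34) + 6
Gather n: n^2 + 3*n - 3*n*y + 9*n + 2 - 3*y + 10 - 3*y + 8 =n^2 + n*(12 - 3*y) - 6*y + 20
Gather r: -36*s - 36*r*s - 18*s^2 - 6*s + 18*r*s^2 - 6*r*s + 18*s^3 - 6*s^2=r*(18*s^2 - 42*s) + 18*s^3 - 24*s^2 - 42*s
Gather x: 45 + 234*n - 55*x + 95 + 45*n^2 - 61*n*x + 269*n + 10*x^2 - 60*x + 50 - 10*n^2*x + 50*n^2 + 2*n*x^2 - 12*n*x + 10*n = 95*n^2 + 513*n + x^2*(2*n + 10) + x*(-10*n^2 - 73*n - 115) + 190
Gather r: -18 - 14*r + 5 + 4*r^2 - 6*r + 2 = 4*r^2 - 20*r - 11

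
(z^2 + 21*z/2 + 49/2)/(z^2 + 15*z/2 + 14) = (z + 7)/(z + 4)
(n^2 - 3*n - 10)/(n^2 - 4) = (n - 5)/(n - 2)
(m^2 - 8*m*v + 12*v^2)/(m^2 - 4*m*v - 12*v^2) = (m - 2*v)/(m + 2*v)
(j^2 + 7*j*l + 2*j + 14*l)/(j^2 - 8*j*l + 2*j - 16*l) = (j + 7*l)/(j - 8*l)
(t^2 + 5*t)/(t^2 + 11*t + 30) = t/(t + 6)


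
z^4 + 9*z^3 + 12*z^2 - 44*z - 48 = (z - 2)*(z + 1)*(z + 4)*(z + 6)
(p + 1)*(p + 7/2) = p^2 + 9*p/2 + 7/2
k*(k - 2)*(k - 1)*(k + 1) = k^4 - 2*k^3 - k^2 + 2*k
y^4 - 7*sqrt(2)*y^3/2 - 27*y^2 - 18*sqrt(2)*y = y*(y - 6*sqrt(2))*(y + sqrt(2))*(y + 3*sqrt(2)/2)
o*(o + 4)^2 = o^3 + 8*o^2 + 16*o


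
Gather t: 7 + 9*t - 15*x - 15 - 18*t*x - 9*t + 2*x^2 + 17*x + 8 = -18*t*x + 2*x^2 + 2*x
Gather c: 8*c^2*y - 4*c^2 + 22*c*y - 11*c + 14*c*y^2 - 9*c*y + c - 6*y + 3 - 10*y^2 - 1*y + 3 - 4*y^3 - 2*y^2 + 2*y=c^2*(8*y - 4) + c*(14*y^2 + 13*y - 10) - 4*y^3 - 12*y^2 - 5*y + 6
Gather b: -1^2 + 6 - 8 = -3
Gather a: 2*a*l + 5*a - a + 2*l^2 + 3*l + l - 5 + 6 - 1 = a*(2*l + 4) + 2*l^2 + 4*l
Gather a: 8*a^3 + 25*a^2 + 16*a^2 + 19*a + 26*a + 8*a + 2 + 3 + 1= 8*a^3 + 41*a^2 + 53*a + 6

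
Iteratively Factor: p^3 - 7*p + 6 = (p + 3)*(p^2 - 3*p + 2) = (p - 2)*(p + 3)*(p - 1)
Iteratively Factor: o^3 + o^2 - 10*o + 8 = (o + 4)*(o^2 - 3*o + 2) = (o - 2)*(o + 4)*(o - 1)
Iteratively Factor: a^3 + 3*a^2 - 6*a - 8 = (a - 2)*(a^2 + 5*a + 4) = (a - 2)*(a + 4)*(a + 1)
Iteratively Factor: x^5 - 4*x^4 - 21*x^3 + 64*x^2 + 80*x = (x + 4)*(x^4 - 8*x^3 + 11*x^2 + 20*x) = (x + 1)*(x + 4)*(x^3 - 9*x^2 + 20*x) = (x - 4)*(x + 1)*(x + 4)*(x^2 - 5*x) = (x - 5)*(x - 4)*(x + 1)*(x + 4)*(x)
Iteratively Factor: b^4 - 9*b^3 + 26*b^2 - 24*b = (b - 3)*(b^3 - 6*b^2 + 8*b) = (b - 4)*(b - 3)*(b^2 - 2*b) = b*(b - 4)*(b - 3)*(b - 2)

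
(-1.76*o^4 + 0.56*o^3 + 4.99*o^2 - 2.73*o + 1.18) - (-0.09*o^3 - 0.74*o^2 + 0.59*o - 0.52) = -1.76*o^4 + 0.65*o^3 + 5.73*o^2 - 3.32*o + 1.7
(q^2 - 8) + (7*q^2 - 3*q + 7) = 8*q^2 - 3*q - 1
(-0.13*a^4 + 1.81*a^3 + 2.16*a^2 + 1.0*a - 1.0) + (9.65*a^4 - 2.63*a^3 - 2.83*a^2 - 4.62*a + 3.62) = 9.52*a^4 - 0.82*a^3 - 0.67*a^2 - 3.62*a + 2.62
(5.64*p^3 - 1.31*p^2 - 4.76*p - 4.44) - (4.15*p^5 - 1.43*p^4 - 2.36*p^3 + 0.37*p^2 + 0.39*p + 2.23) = -4.15*p^5 + 1.43*p^4 + 8.0*p^3 - 1.68*p^2 - 5.15*p - 6.67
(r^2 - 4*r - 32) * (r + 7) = r^3 + 3*r^2 - 60*r - 224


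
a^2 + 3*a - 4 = (a - 1)*(a + 4)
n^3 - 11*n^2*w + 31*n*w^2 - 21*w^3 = (n - 7*w)*(n - 3*w)*(n - w)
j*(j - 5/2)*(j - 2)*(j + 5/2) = j^4 - 2*j^3 - 25*j^2/4 + 25*j/2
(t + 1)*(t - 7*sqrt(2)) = t^2 - 7*sqrt(2)*t + t - 7*sqrt(2)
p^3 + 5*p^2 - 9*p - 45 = (p - 3)*(p + 3)*(p + 5)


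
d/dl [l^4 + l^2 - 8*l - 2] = 4*l^3 + 2*l - 8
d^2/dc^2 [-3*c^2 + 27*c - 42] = -6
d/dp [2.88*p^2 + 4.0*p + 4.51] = 5.76*p + 4.0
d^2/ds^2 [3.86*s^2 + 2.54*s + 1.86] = 7.72000000000000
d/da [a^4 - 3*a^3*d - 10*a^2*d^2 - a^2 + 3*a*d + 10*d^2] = 4*a^3 - 9*a^2*d - 20*a*d^2 - 2*a + 3*d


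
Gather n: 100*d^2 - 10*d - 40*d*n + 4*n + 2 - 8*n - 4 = 100*d^2 - 10*d + n*(-40*d - 4) - 2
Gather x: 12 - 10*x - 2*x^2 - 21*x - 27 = -2*x^2 - 31*x - 15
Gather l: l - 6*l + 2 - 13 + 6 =-5*l - 5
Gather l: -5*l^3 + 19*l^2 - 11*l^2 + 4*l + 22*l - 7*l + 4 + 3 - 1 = -5*l^3 + 8*l^2 + 19*l + 6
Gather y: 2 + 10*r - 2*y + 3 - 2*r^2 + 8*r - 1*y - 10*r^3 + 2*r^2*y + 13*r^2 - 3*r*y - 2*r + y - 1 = -10*r^3 + 11*r^2 + 16*r + y*(2*r^2 - 3*r - 2) + 4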